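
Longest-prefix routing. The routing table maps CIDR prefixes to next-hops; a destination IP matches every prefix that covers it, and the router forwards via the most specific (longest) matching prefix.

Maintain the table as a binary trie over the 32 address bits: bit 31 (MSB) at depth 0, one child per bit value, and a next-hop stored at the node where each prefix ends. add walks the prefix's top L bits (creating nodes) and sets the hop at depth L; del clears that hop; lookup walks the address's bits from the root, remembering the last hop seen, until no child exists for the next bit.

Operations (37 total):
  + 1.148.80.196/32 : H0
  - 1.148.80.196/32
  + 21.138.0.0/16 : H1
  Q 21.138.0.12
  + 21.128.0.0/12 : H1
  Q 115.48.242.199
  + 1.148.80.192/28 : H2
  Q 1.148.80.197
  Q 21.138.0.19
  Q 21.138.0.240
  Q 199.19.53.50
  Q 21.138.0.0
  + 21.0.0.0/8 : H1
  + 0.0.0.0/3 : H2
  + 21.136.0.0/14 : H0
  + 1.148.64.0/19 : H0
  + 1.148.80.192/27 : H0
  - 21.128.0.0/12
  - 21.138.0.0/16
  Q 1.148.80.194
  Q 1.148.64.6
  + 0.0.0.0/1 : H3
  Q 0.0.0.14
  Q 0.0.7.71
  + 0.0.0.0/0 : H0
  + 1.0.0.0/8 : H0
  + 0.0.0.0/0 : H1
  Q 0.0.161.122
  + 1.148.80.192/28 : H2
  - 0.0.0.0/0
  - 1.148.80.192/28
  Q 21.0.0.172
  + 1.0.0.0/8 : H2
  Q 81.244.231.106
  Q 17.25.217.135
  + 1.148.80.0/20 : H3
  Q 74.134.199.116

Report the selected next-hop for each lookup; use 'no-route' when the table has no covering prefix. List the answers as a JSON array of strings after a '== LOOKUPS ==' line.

Process each operation:
  + 1.148.80.196/32 (H0) depth=32
  - 1.148.80.196/32 clear@32
  + 21.138.0.0/16 (H1) depth=16
  lookup 21.138.0.12: bits 0001010110001010 walk d0:-→d1:-→d2:-→d3:-→d4:-→d5:-→d6:-→d7:-→d8:-→d9:-→d10:-→d11:-→d12:-→d13:-→d14:-→d15:-→d16:H1 -> H1
  + 21.128.0.0/12 (H1) depth=12
  lookup 115.48.242.199: bits 0 walk d0:-→d1:- -> no-route
  + 1.148.80.192/28 (H2) depth=28
  lookup 1.148.80.197: bits 0000000110010100010100001100010 walk d0:-→d1:-→d2:-→d3:-→d4:-→d5:-→d6:-→d7:-→d8:-→d9:-→d10:-→d11:-→d12:-→d13:-→d14:-→d15:-→d16:-→d17:-→d18:-→d19:-→d20:-→d21:-→d22:-→d23:-→d24:-→d25:-→d26:-→d27:-→d28:H2→d29:-→d30:-→d31:- -> H2
  lookup 21.138.0.19: bits 0001010110001010 walk d0:-→d1:-→d2:-→d3:-→d4:-→d5:-→d6:-→d7:-→d8:-→d9:-→d10:-→d11:-→d12:H1→d13:-→d14:-→d15:-→d16:H1 -> H1
  lookup 21.138.0.240: bits 0001010110001010 walk d0:-→d1:-→d2:-→d3:-→d4:-→d5:-→d6:-→d7:-→d8:-→d9:-→d10:-→d11:-→d12:H1→d13:-→d14:-→d15:-→d16:H1 -> H1
  lookup 199.19.53.50: bits ε walk d0:- -> no-route
  lookup 21.138.0.0: bits 0001010110001010 walk d0:-→d1:-→d2:-→d3:-→d4:-→d5:-→d6:-→d7:-→d8:-→d9:-→d10:-→d11:-→d12:H1→d13:-→d14:-→d15:-→d16:H1 -> H1
  + 21.0.0.0/8 (H1) depth=8
  + 0.0.0.0/3 (H2) depth=3
  + 21.136.0.0/14 (H0) depth=14
  + 1.148.64.0/19 (H0) depth=19
  + 1.148.80.192/27 (H0) depth=27
  - 21.128.0.0/12 clear@12
  - 21.138.0.0/16 clear@16
  lookup 1.148.80.194: bits 00000001100101000101000011000 walk d0:-→d1:-→d2:-→d3:H2→d4:-→d5:-→d6:-→d7:-→d8:-→d9:-→d10:-→d11:-→d12:-→d13:-→d14:-→d15:-→d16:-→d17:-→d18:-→d19:H0→d20:-→d21:-→d22:-→d23:-→d24:-→d25:-→d26:-→d27:H0→d28:H2→d29:- -> H2
  lookup 1.148.64.6: bits 0000000110010100010 walk d0:-→d1:-→d2:-→d3:H2→d4:-→d5:-→d6:-→d7:-→d8:-→d9:-→d10:-→d11:-→d12:-→d13:-→d14:-→d15:-→d16:-→d17:-→d18:-→d19:H0 -> H0
  + 0.0.0.0/1 (H3) depth=1
  lookup 0.0.0.14: bits 0000000 walk d0:-→d1:H3→d2:-→d3:H2→d4:-→d5:-→d6:-→d7:- -> H2
  lookup 0.0.7.71: bits 0000000 walk d0:-→d1:H3→d2:-→d3:H2→d4:-→d5:-→d6:-→d7:- -> H2
  + 0.0.0.0/0 (H0) depth=0
  + 1.0.0.0/8 (H0) depth=8
  + 0.0.0.0/0 (H1) depth=0
  lookup 0.0.161.122: bits 0000000 walk d0:H1→d1:H3→d2:-→d3:H2→d4:-→d5:-→d6:-→d7:- -> H2
  + 1.148.80.192/28 (H2) depth=28
  - 0.0.0.0/0 clear@0
  - 1.148.80.192/28 clear@28
  lookup 21.0.0.172: bits 00010101 walk d0:-→d1:H3→d2:-→d3:H2→d4:-→d5:-→d6:-→d7:-→d8:H1 -> H1
  + 1.0.0.0/8 (H2) depth=8
  lookup 81.244.231.106: bits 0 walk d0:-→d1:H3 -> H3
  lookup 17.25.217.135: bits 00010 walk d0:-→d1:H3→d2:-→d3:H2→d4:-→d5:- -> H2
  + 1.148.80.0/20 (H3) depth=20
  lookup 74.134.199.116: bits 0 walk d0:-→d1:H3 -> H3

== LOOKUPS ==
["H1","no-route","H2","H1","H1","no-route","H1","H2","H0","H2","H2","H2","H1","H3","H2","H3"]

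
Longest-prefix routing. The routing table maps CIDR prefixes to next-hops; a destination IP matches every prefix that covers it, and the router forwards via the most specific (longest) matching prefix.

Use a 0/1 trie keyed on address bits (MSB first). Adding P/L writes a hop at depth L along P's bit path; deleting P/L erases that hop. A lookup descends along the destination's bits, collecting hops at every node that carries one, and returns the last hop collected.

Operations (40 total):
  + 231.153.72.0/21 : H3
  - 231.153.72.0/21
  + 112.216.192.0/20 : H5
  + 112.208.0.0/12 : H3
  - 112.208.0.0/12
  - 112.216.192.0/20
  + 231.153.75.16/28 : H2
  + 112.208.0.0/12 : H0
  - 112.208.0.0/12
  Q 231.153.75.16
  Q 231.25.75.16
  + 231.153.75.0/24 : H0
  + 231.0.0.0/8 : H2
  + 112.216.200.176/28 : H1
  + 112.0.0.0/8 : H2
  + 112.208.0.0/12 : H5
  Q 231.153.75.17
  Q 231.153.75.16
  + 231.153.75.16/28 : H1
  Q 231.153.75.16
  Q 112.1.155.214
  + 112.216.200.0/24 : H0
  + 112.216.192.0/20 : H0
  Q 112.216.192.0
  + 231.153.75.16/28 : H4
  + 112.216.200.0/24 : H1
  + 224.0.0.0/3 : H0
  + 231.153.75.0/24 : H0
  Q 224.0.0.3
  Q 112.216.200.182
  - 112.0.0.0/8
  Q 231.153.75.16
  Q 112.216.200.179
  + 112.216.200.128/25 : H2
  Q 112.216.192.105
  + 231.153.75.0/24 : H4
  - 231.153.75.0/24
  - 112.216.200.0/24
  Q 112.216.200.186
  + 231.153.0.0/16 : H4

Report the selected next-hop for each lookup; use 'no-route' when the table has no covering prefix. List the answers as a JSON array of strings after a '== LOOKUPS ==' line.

Trace:
  add 231.153.72.0/21 -> H3 at depth 21
  - 231.153.72.0/21 clear@21
  add 112.216.192.0/20 -> H5 at depth 20
  add 112.208.0.0/12 -> H3 at depth 12
  - 112.208.0.0/12 clear@12
  - 112.216.192.0/20 clear@20
  add 231.153.75.16/28 -> H2 at depth 28
  add 112.208.0.0/12 -> H0 at depth 12
  - 112.208.0.0/12 clear@12
  Q 231.153.75.16: descend 1110011110011001010010110001 ; hops seen [H2] ; pick H2
  Q 231.25.75.16: descend 11100111 ; hops seen [∅] ; pick no-route
  add 231.153.75.0/24 -> H0 at depth 24
  add 231.0.0.0/8 -> H2 at depth 8
  add 112.216.200.176/28 -> H1 at depth 28
  add 112.0.0.0/8 -> H2 at depth 8
  add 112.208.0.0/12 -> H5 at depth 12
  Q 231.153.75.17: descend 1110011110011001010010110001 ; hops seen [H2,H0,H2] ; pick H2
  Q 231.153.75.16: descend 1110011110011001010010110001 ; hops seen [H2,H0,H2] ; pick H2
  add 231.153.75.16/28 -> H1 at depth 28
  Q 231.153.75.16: descend 1110011110011001010010110001 ; hops seen [H2,H0,H1] ; pick H1
  Q 112.1.155.214: descend 01110000 ; hops seen [H2] ; pick H2
  add 112.216.200.0/24 -> H0 at depth 24
  add 112.216.192.0/20 -> H0 at depth 20
  Q 112.216.192.0: descend 01110000110110001100 ; hops seen [H2,H5,H0] ; pick H0
  add 231.153.75.16/28 -> H4 at depth 28
  add 112.216.200.0/24 -> H1 at depth 24
  add 224.0.0.0/3 -> H0 at depth 3
  add 231.153.75.0/24 -> H0 at depth 24
  Q 224.0.0.3: descend 11100 ; hops seen [H0] ; pick H0
  Q 112.216.200.182: descend 0111000011011000110010001011 ; hops seen [H2,H5,H0,H1,H1] ; pick H1
  - 112.0.0.0/8 clear@8
  Q 231.153.75.16: descend 1110011110011001010010110001 ; hops seen [H0,H2,H0,H4] ; pick H4
  Q 112.216.200.179: descend 0111000011011000110010001011 ; hops seen [H5,H0,H1,H1] ; pick H1
  add 112.216.200.128/25 -> H2 at depth 25
  Q 112.216.192.105: descend 01110000110110001100 ; hops seen [H5,H0] ; pick H0
  add 231.153.75.0/24 -> H4 at depth 24
  - 231.153.75.0/24 clear@24
  - 112.216.200.0/24 clear@24
  Q 112.216.200.186: descend 0111000011011000110010001011 ; hops seen [H5,H0,H2,H1] ; pick H1
  add 231.153.0.0/16 -> H4 at depth 16

== LOOKUPS ==
["H2","no-route","H2","H2","H1","H2","H0","H0","H1","H4","H1","H0","H1"]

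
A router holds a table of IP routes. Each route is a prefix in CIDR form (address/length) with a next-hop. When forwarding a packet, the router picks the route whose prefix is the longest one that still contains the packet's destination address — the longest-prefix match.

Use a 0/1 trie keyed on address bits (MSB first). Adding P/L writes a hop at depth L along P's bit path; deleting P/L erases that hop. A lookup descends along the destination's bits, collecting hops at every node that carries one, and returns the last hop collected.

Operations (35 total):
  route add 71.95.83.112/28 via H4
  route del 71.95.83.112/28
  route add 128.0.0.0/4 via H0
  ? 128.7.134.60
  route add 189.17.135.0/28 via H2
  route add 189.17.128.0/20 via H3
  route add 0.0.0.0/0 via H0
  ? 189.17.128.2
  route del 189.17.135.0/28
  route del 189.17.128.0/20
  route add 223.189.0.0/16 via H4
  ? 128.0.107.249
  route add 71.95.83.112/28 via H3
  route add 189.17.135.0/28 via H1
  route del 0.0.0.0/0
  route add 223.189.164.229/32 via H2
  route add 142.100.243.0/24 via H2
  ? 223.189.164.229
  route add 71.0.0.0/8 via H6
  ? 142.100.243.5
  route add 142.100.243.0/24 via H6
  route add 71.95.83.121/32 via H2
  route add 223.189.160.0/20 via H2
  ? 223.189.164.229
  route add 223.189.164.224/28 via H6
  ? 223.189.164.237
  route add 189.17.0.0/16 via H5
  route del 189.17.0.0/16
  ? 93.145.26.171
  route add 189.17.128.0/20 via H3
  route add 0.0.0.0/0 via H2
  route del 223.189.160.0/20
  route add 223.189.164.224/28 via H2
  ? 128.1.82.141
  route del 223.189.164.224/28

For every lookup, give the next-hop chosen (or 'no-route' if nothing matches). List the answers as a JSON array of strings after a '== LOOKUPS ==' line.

Apply in order:
  + 71.95.83.112/28 (H4) depth=28
  del 71.95.83.112/28 (clear depth 28)
  + 128.0.0.0/4 (H0) depth=4
  Q 128.7.134.60: descend 1000 ; hops seen [H0] ; pick H0
  + 189.17.135.0/28 (H2) depth=28
  + 189.17.128.0/20 (H3) depth=20
  + 0.0.0.0/0 (H0) depth=0
  Q 189.17.128.2: descend 101111010001000110000 ; hops seen [H0,H3] ; pick H3
  del 189.17.135.0/28 (clear depth 28)
  del 189.17.128.0/20 (clear depth 20)
  + 223.189.0.0/16 (H4) depth=16
  Q 128.0.107.249: descend 1000 ; hops seen [H0,H0] ; pick H0
  + 71.95.83.112/28 (H3) depth=28
  + 189.17.135.0/28 (H1) depth=28
  del 0.0.0.0/0 (clear depth 0)
  + 223.189.164.229/32 (H2) depth=32
  + 142.100.243.0/24 (H2) depth=24
  Q 223.189.164.229: descend 11011111101111011010010011100101 ; hops seen [H4,H2] ; pick H2
  + 71.0.0.0/8 (H6) depth=8
  Q 142.100.243.5: descend 100011100110010011110011 ; hops seen [H0,H2] ; pick H2
  + 142.100.243.0/24 (H6) depth=24
  + 71.95.83.121/32 (H2) depth=32
  + 223.189.160.0/20 (H2) depth=20
  Q 223.189.164.229: descend 11011111101111011010010011100101 ; hops seen [H4,H2,H2] ; pick H2
  + 223.189.164.224/28 (H6) depth=28
  Q 223.189.164.237: descend 1101111110111101101001001110 ; hops seen [H4,H2,H6] ; pick H6
  + 189.17.0.0/16 (H5) depth=16
  del 189.17.0.0/16 (clear depth 16)
  Q 93.145.26.171: descend 010 ; hops seen [∅] ; pick no-route
  + 189.17.128.0/20 (H3) depth=20
  + 0.0.0.0/0 (H2) depth=0
  del 223.189.160.0/20 (clear depth 20)
  + 223.189.164.224/28 (H2) depth=28
  Q 128.1.82.141: descend 1000 ; hops seen [H2,H0] ; pick H0
  del 223.189.164.224/28 (clear depth 28)

== LOOKUPS ==
["H0","H3","H0","H2","H2","H2","H6","no-route","H0"]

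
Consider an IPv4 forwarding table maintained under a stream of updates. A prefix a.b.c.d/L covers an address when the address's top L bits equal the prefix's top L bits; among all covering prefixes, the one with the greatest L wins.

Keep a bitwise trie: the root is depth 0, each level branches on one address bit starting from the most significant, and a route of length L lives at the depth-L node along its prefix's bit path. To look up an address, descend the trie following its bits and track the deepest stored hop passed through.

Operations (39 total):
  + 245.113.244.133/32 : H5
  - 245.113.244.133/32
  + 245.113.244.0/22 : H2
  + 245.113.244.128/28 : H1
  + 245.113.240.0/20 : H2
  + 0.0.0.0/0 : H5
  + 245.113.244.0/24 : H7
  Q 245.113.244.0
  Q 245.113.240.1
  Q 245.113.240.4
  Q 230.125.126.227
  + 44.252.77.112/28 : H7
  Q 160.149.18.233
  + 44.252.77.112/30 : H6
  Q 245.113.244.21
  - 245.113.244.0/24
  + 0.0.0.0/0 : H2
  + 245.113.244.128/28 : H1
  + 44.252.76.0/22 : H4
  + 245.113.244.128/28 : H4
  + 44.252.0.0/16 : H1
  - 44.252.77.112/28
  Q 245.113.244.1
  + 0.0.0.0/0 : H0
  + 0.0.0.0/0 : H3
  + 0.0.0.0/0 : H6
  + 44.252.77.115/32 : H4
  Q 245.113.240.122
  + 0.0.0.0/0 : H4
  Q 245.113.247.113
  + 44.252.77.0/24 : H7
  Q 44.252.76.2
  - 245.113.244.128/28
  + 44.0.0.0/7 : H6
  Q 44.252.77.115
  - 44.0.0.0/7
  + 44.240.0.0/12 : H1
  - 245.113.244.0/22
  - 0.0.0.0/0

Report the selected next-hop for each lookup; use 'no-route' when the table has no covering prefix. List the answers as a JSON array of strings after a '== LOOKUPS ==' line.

Trace:
  + 245.113.244.133/32 (H5) depth=32
  - 245.113.244.133/32 clear@32
  + 245.113.244.0/22 (H2) depth=22
  + 245.113.244.128/28 (H1) depth=28
  + 245.113.240.0/20 (H2) depth=20
  + 0.0.0.0/0 (H5) depth=0
  + 245.113.244.0/24 (H7) depth=24
  Q 245.113.244.0: descend 111101010111000111110100 ; hops seen [H5,H2,H2,H7] ; pick H7
  Q 245.113.240.1: descend 111101010111000111110 ; hops seen [H5,H2] ; pick H2
  Q 245.113.240.4: descend 111101010111000111110 ; hops seen [H5,H2] ; pick H2
  Q 230.125.126.227: descend 111 ; hops seen [H5] ; pick H5
  + 44.252.77.112/28 (H7) depth=28
  Q 160.149.18.233: descend 1 ; hops seen [H5] ; pick H5
  + 44.252.77.112/30 (H6) depth=30
  Q 245.113.244.21: descend 111101010111000111110100 ; hops seen [H5,H2,H2,H7] ; pick H7
  - 245.113.244.0/24 clear@24
  + 0.0.0.0/0 (H2) depth=0
  + 245.113.244.128/28 (H1) depth=28
  + 44.252.76.0/22 (H4) depth=22
  + 245.113.244.128/28 (H4) depth=28
  + 44.252.0.0/16 (H1) depth=16
  - 44.252.77.112/28 clear@28
  Q 245.113.244.1: descend 111101010111000111110100 ; hops seen [H2,H2,H2] ; pick H2
  + 0.0.0.0/0 (H0) depth=0
  + 0.0.0.0/0 (H3) depth=0
  + 0.0.0.0/0 (H6) depth=0
  + 44.252.77.115/32 (H4) depth=32
  Q 245.113.240.122: descend 111101010111000111110 ; hops seen [H6,H2] ; pick H2
  + 0.0.0.0/0 (H4) depth=0
  Q 245.113.247.113: descend 1111010101110001111101 ; hops seen [H4,H2,H2] ; pick H2
  + 44.252.77.0/24 (H7) depth=24
  Q 44.252.76.2: descend 00101100111111000100110 ; hops seen [H4,H1,H4] ; pick H4
  - 245.113.244.128/28 clear@28
  + 44.0.0.0/7 (H6) depth=7
  Q 44.252.77.115: descend 00101100111111000100110101110011 ; hops seen [H4,H6,H1,H4,H7,H6,H4] ; pick H4
  - 44.0.0.0/7 clear@7
  + 44.240.0.0/12 (H1) depth=12
  - 245.113.244.0/22 clear@22
  - 0.0.0.0/0 clear@0

== LOOKUPS ==
["H7","H2","H2","H5","H5","H7","H2","H2","H2","H4","H4"]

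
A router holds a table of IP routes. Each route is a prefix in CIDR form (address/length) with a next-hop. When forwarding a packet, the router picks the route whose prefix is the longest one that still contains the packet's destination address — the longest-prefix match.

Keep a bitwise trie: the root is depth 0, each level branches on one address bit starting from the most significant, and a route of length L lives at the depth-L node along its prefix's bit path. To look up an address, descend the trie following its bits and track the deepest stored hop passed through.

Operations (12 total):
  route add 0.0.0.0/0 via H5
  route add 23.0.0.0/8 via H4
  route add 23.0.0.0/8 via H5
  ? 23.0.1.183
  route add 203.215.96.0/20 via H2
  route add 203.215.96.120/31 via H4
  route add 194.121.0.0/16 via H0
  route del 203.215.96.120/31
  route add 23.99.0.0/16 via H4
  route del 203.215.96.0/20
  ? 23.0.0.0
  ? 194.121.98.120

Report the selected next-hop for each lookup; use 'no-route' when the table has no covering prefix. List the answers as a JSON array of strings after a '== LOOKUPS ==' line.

Apply in order:
  + 0.0.0.0/0 (H5) depth=0
  + 23.0.0.0/8 (H4) depth=8
  + 23.0.0.0/8 (H5) depth=8
  ? 23.0.1.183  path d0:H5→d1:-→d2:-→d3:-→d4:-→d5:-→d6:-→d7:-→d8:H5  best=H5
  + 203.215.96.0/20 (H2) depth=20
  + 203.215.96.120/31 (H4) depth=31
  + 194.121.0.0/16 (H0) depth=16
  del 203.215.96.120/31 (clear depth 31)
  + 23.99.0.0/16 (H4) depth=16
  del 203.215.96.0/20 (clear depth 20)
  ? 23.0.0.0  path d0:H5→d1:-→d2:-→d3:-→d4:-→d5:-→d6:-→d7:-→d8:H5→d9:-  best=H5
  ? 194.121.98.120  path d0:H5→d1:-→d2:-→d3:-→d4:-→d5:-→d6:-→d7:-→d8:-→d9:-→d10:-→d11:-→d12:-→d13:-→d14:-→d15:-→d16:H0  best=H0

== LOOKUPS ==
["H5","H5","H0"]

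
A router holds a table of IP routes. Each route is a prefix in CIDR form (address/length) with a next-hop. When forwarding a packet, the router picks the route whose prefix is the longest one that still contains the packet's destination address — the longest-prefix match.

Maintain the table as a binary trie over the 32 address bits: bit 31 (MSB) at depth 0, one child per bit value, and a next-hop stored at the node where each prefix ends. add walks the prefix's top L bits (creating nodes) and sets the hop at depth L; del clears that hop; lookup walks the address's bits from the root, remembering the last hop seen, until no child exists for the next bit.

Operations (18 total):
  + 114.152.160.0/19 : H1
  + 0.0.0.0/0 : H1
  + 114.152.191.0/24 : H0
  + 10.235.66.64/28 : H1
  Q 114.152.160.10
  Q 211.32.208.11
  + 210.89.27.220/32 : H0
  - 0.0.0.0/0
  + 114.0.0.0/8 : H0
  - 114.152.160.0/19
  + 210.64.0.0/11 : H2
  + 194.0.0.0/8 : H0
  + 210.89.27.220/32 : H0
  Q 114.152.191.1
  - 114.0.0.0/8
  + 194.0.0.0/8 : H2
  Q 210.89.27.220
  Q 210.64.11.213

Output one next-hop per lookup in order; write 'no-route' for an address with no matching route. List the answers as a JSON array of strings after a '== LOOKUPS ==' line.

Process each operation:
  + 114.152.160.0/19 (H1) depth=19
  + 0.0.0.0/0 (H1) depth=0
  + 114.152.191.0/24 (H0) depth=24
  + 10.235.66.64/28 (H1) depth=28
  ? 114.152.160.10  path d0:H1→d1:-→d2:-→d3:-→d4:-→d5:-→d6:-→d7:-→d8:-→d9:-→d10:-→d11:-→d12:-→d13:-→d14:-→d15:-→d16:-→d17:-→d18:-→d19:H1  best=H1
  ? 211.32.208.11  path d0:H1  best=H1
  + 210.89.27.220/32 (H0) depth=32
  - 0.0.0.0/0 clear@0
  + 114.0.0.0/8 (H0) depth=8
  - 114.152.160.0/19 clear@19
  + 210.64.0.0/11 (H2) depth=11
  + 194.0.0.0/8 (H0) depth=8
  + 210.89.27.220/32 (H0) depth=32
  ? 114.152.191.1  path d0:-→d1:-→d2:-→d3:-→d4:-→d5:-→d6:-→d7:-→d8:H0→d9:-→d10:-→d11:-→d12:-→d13:-→d14:-→d15:-→d16:-→d17:-→d18:-→d19:-→d20:-→d21:-→d22:-→d23:-→d24:H0  best=H0
  - 114.0.0.0/8 clear@8
  + 194.0.0.0/8 (H2) depth=8
  ? 210.89.27.220  path d0:-→d1:-→d2:-→d3:-→d4:-→d5:-→d6:-→d7:-→d8:-→d9:-→d10:-→d11:H2→d12:-→d13:-→d14:-→d15:-→d16:-→d17:-→d18:-→d19:-→d20:-→d21:-→d22:-→d23:-→d24:-→d25:-→d26:-→d27:-→d28:-→d29:-→d30:-→d31:-→d32:H0  best=H0
  ? 210.64.11.213  path d0:-→d1:-→d2:-→d3:-→d4:-→d5:-→d6:-→d7:-→d8:-→d9:-→d10:-→d11:H2  best=H2

== LOOKUPS ==
["H1","H1","H0","H0","H2"]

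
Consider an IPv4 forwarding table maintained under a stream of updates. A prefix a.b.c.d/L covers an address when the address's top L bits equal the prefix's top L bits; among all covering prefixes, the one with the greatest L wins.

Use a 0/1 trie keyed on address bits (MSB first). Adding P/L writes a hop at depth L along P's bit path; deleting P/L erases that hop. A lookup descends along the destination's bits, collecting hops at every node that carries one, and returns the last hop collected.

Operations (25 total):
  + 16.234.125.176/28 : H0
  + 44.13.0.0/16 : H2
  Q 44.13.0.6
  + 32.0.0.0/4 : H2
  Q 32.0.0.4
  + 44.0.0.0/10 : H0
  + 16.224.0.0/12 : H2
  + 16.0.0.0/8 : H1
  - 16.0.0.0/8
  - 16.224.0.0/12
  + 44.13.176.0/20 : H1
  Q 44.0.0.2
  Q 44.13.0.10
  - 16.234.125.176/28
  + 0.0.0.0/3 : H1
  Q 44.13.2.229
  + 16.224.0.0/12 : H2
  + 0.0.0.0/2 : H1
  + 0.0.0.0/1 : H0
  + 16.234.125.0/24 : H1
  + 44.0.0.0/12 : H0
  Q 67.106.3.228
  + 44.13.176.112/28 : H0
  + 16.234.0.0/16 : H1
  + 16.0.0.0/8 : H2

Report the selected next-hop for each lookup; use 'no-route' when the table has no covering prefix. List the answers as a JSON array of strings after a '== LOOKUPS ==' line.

Process each operation:
  + 16.234.125.176/28 (H0) depth=28
  + 44.13.0.0/16 (H2) depth=16
  ? 44.13.0.6  path d0:-→d1:-→d2:-→d3:-→d4:-→d5:-→d6:-→d7:-→d8:-→d9:-→d10:-→d11:-→d12:-→d13:-→d14:-→d15:-→d16:H2  best=H2
  + 32.0.0.0/4 (H2) depth=4
  ? 32.0.0.4  path d0:-→d1:-→d2:-→d3:-→d4:H2  best=H2
  + 44.0.0.0/10 (H0) depth=10
  + 16.224.0.0/12 (H2) depth=12
  + 16.0.0.0/8 (H1) depth=8
  del 16.0.0.0/8 (clear depth 8)
  del 16.224.0.0/12 (clear depth 12)
  + 44.13.176.0/20 (H1) depth=20
  ? 44.0.0.2  path d0:-→d1:-→d2:-→d3:-→d4:H2→d5:-→d6:-→d7:-→d8:-→d9:-→d10:H0→d11:-→d12:-  best=H0
  ? 44.13.0.10  path d0:-→d1:-→d2:-→d3:-→d4:H2→d5:-→d6:-→d7:-→d8:-→d9:-→d10:H0→d11:-→d12:-→d13:-→d14:-→d15:-→d16:H2  best=H2
  del 16.234.125.176/28 (clear depth 28)
  + 0.0.0.0/3 (H1) depth=3
  ? 44.13.2.229  path d0:-→d1:-→d2:-→d3:-→d4:H2→d5:-→d6:-→d7:-→d8:-→d9:-→d10:H0→d11:-→d12:-→d13:-→d14:-→d15:-→d16:H2  best=H2
  + 16.224.0.0/12 (H2) depth=12
  + 0.0.0.0/2 (H1) depth=2
  + 0.0.0.0/1 (H0) depth=1
  + 16.234.125.0/24 (H1) depth=24
  + 44.0.0.0/12 (H0) depth=12
  ? 67.106.3.228  path d0:-→d1:H0  best=H0
  + 44.13.176.112/28 (H0) depth=28
  + 16.234.0.0/16 (H1) depth=16
  + 16.0.0.0/8 (H2) depth=8

== LOOKUPS ==
["H2","H2","H0","H2","H2","H0"]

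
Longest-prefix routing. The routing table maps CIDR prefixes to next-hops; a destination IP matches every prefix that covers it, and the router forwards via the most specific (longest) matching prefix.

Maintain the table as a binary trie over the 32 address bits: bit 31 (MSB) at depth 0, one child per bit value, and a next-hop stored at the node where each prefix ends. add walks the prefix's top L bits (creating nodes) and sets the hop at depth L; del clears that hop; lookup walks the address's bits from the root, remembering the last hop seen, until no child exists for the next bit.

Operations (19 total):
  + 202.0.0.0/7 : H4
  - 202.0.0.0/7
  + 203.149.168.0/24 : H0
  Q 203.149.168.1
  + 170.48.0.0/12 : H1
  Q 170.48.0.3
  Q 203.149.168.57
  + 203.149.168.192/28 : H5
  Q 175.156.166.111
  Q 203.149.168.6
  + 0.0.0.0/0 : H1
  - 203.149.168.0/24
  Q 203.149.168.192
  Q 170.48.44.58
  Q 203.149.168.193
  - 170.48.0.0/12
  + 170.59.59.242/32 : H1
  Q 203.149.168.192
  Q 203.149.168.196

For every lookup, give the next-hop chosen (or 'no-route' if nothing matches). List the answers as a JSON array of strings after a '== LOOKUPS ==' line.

Apply in order:
  + 202.0.0.0/7 (H4) depth=7
  - 202.0.0.0/7 clear@7
  + 203.149.168.0/24 (H0) depth=24
  ? 203.149.168.1  path d0:-→d1:-→d2:-→d3:-→d4:-→d5:-→d6:-→d7:-→d8:-→d9:-→d10:-→d11:-→d12:-→d13:-→d14:-→d15:-→d16:-→d17:-→d18:-→d19:-→d20:-→d21:-→d22:-→d23:-→d24:H0  best=H0
  + 170.48.0.0/12 (H1) depth=12
  ? 170.48.0.3  path d0:-→d1:-→d2:-→d3:-→d4:-→d5:-→d6:-→d7:-→d8:-→d9:-→d10:-→d11:-→d12:H1  best=H1
  ? 203.149.168.57  path d0:-→d1:-→d2:-→d3:-→d4:-→d5:-→d6:-→d7:-→d8:-→d9:-→d10:-→d11:-→d12:-→d13:-→d14:-→d15:-→d16:-→d17:-→d18:-→d19:-→d20:-→d21:-→d22:-→d23:-→d24:H0  best=H0
  + 203.149.168.192/28 (H5) depth=28
  ? 175.156.166.111  path d0:-→d1:-→d2:-→d3:-→d4:-→d5:-  best=no-route
  ? 203.149.168.6  path d0:-→d1:-→d2:-→d3:-→d4:-→d5:-→d6:-→d7:-→d8:-→d9:-→d10:-→d11:-→d12:-→d13:-→d14:-→d15:-→d16:-→d17:-→d18:-→d19:-→d20:-→d21:-→d22:-→d23:-→d24:H0  best=H0
  + 0.0.0.0/0 (H1) depth=0
  - 203.149.168.0/24 clear@24
  ? 203.149.168.192  path d0:H1→d1:-→d2:-→d3:-→d4:-→d5:-→d6:-→d7:-→d8:-→d9:-→d10:-→d11:-→d12:-→d13:-→d14:-→d15:-→d16:-→d17:-→d18:-→d19:-→d20:-→d21:-→d22:-→d23:-→d24:-→d25:-→d26:-→d27:-→d28:H5  best=H5
  ? 170.48.44.58  path d0:H1→d1:-→d2:-→d3:-→d4:-→d5:-→d6:-→d7:-→d8:-→d9:-→d10:-→d11:-→d12:H1  best=H1
  ? 203.149.168.193  path d0:H1→d1:-→d2:-→d3:-→d4:-→d5:-→d6:-→d7:-→d8:-→d9:-→d10:-→d11:-→d12:-→d13:-→d14:-→d15:-→d16:-→d17:-→d18:-→d19:-→d20:-→d21:-→d22:-→d23:-→d24:-→d25:-→d26:-→d27:-→d28:H5  best=H5
  - 170.48.0.0/12 clear@12
  + 170.59.59.242/32 (H1) depth=32
  ? 203.149.168.192  path d0:H1→d1:-→d2:-→d3:-→d4:-→d5:-→d6:-→d7:-→d8:-→d9:-→d10:-→d11:-→d12:-→d13:-→d14:-→d15:-→d16:-→d17:-→d18:-→d19:-→d20:-→d21:-→d22:-→d23:-→d24:-→d25:-→d26:-→d27:-→d28:H5  best=H5
  ? 203.149.168.196  path d0:H1→d1:-→d2:-→d3:-→d4:-→d5:-→d6:-→d7:-→d8:-→d9:-→d10:-→d11:-→d12:-→d13:-→d14:-→d15:-→d16:-→d17:-→d18:-→d19:-→d20:-→d21:-→d22:-→d23:-→d24:-→d25:-→d26:-→d27:-→d28:H5  best=H5

== LOOKUPS ==
["H0","H1","H0","no-route","H0","H5","H1","H5","H5","H5"]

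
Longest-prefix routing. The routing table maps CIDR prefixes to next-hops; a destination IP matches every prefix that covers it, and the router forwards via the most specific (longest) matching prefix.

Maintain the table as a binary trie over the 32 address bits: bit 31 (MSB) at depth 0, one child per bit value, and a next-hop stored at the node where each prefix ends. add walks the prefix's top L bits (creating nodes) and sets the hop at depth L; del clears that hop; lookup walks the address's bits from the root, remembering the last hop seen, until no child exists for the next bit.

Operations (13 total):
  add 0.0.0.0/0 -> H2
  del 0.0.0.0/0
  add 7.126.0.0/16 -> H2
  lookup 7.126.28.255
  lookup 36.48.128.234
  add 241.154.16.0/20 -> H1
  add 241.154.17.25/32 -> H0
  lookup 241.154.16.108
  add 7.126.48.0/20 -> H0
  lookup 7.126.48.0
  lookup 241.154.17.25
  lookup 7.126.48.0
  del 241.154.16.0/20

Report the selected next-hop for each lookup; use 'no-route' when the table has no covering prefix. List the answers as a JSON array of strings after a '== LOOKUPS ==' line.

Process each operation:
  add 0.0.0.0/0 -> H2 at depth 0
  - 0.0.0.0/0 clear@0
  add 7.126.0.0/16 -> H2 at depth 16
  lookup 7.126.28.255: bits 0000011101111110 walk d0:-→d1:-→d2:-→d3:-→d4:-→d5:-→d6:-→d7:-→d8:-→d9:-→d10:-→d11:-→d12:-→d13:-→d14:-→d15:-→d16:H2 -> H2
  lookup 36.48.128.234: bits 00 walk d0:-→d1:-→d2:- -> no-route
  add 241.154.16.0/20 -> H1 at depth 20
  add 241.154.17.25/32 -> H0 at depth 32
  lookup 241.154.16.108: bits 11110001100110100001000 walk d0:-→d1:-→d2:-→d3:-→d4:-→d5:-→d6:-→d7:-→d8:-→d9:-→d10:-→d11:-→d12:-→d13:-→d14:-→d15:-→d16:-→d17:-→d18:-→d19:-→d20:H1→d21:-→d22:-→d23:- -> H1
  add 7.126.48.0/20 -> H0 at depth 20
  lookup 7.126.48.0: bits 00000111011111100011 walk d0:-→d1:-→d2:-→d3:-→d4:-→d5:-→d6:-→d7:-→d8:-→d9:-→d10:-→d11:-→d12:-→d13:-→d14:-→d15:-→d16:H2→d17:-→d18:-→d19:-→d20:H0 -> H0
  lookup 241.154.17.25: bits 11110001100110100001000100011001 walk d0:-→d1:-→d2:-→d3:-→d4:-→d5:-→d6:-→d7:-→d8:-→d9:-→d10:-→d11:-→d12:-→d13:-→d14:-→d15:-→d16:-→d17:-→d18:-→d19:-→d20:H1→d21:-→d22:-→d23:-→d24:-→d25:-→d26:-→d27:-→d28:-→d29:-→d30:-→d31:-→d32:H0 -> H0
  lookup 7.126.48.0: bits 00000111011111100011 walk d0:-→d1:-→d2:-→d3:-→d4:-→d5:-→d6:-→d7:-→d8:-→d9:-→d10:-→d11:-→d12:-→d13:-→d14:-→d15:-→d16:H2→d17:-→d18:-→d19:-→d20:H0 -> H0
  - 241.154.16.0/20 clear@20

== LOOKUPS ==
["H2","no-route","H1","H0","H0","H0"]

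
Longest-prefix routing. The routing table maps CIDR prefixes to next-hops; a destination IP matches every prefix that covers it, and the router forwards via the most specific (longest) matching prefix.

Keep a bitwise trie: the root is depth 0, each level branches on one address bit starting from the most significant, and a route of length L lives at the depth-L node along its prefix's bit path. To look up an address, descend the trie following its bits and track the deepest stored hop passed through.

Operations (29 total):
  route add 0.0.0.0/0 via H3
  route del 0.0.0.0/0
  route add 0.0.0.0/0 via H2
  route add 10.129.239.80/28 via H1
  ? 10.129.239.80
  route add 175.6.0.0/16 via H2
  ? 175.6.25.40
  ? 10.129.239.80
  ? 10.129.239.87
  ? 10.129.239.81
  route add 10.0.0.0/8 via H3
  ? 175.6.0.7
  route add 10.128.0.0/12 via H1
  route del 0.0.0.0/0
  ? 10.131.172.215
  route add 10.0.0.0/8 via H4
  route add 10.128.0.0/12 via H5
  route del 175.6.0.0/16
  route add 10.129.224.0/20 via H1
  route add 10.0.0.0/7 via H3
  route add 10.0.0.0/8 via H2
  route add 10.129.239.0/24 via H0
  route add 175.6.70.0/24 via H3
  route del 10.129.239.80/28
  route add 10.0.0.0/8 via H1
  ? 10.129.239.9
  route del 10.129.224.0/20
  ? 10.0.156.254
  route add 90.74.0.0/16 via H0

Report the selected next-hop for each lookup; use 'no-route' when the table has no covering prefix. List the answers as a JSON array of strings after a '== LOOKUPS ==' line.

Process each operation:
  + 0.0.0.0/0 (H3) depth=0
  del 0.0.0.0/0 (clear depth 0)
  + 0.0.0.0/0 (H2) depth=0
  + 10.129.239.80/28 (H1) depth=28
  Q 10.129.239.80: descend 0000101010000001111011110101 ; hops seen [H2,H1] ; pick H1
  + 175.6.0.0/16 (H2) depth=16
  Q 175.6.25.40: descend 1010111100000110 ; hops seen [H2,H2] ; pick H2
  Q 10.129.239.80: descend 0000101010000001111011110101 ; hops seen [H2,H1] ; pick H1
  Q 10.129.239.87: descend 0000101010000001111011110101 ; hops seen [H2,H1] ; pick H1
  Q 10.129.239.81: descend 0000101010000001111011110101 ; hops seen [H2,H1] ; pick H1
  + 10.0.0.0/8 (H3) depth=8
  Q 175.6.0.7: descend 1010111100000110 ; hops seen [H2,H2] ; pick H2
  + 10.128.0.0/12 (H1) depth=12
  del 0.0.0.0/0 (clear depth 0)
  Q 10.131.172.215: descend 00001010100000 ; hops seen [H3,H1] ; pick H1
  + 10.0.0.0/8 (H4) depth=8
  + 10.128.0.0/12 (H5) depth=12
  del 175.6.0.0/16 (clear depth 16)
  + 10.129.224.0/20 (H1) depth=20
  + 10.0.0.0/7 (H3) depth=7
  + 10.0.0.0/8 (H2) depth=8
  + 10.129.239.0/24 (H0) depth=24
  + 175.6.70.0/24 (H3) depth=24
  del 10.129.239.80/28 (clear depth 28)
  + 10.0.0.0/8 (H1) depth=8
  Q 10.129.239.9: descend 0000101010000001111011110 ; hops seen [H3,H1,H5,H1,H0] ; pick H0
  del 10.129.224.0/20 (clear depth 20)
  Q 10.0.156.254: descend 00001010 ; hops seen [H3,H1] ; pick H1
  + 90.74.0.0/16 (H0) depth=16

== LOOKUPS ==
["H1","H2","H1","H1","H1","H2","H1","H0","H1"]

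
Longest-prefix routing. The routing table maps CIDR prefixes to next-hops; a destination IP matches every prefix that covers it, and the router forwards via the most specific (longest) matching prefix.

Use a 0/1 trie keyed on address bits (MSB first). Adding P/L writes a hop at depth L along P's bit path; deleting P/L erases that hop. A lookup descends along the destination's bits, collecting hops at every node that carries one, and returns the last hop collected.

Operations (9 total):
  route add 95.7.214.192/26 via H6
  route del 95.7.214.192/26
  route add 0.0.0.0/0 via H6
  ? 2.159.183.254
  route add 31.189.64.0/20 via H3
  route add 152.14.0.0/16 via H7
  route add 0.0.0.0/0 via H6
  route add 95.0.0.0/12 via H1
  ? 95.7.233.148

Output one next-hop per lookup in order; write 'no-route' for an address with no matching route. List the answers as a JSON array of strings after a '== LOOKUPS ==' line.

Apply in order:
  add 95.7.214.192/26 -> H6 at depth 26
  del 95.7.214.192/26 (clear depth 26)
  add 0.0.0.0/0 -> H6 at depth 0
  ? 2.159.183.254  path d0:H6→d1:-  best=H6
  add 31.189.64.0/20 -> H3 at depth 20
  add 152.14.0.0/16 -> H7 at depth 16
  add 0.0.0.0/0 -> H6 at depth 0
  add 95.0.0.0/12 -> H1 at depth 12
  ? 95.7.233.148  path d0:H6→d1:-→d2:-→d3:-→d4:-→d5:-→d6:-→d7:-→d8:-→d9:-→d10:-→d11:-→d12:H1→d13:-→d14:-→d15:-→d16:-→d17:-→d18:-  best=H1

== LOOKUPS ==
["H6","H1"]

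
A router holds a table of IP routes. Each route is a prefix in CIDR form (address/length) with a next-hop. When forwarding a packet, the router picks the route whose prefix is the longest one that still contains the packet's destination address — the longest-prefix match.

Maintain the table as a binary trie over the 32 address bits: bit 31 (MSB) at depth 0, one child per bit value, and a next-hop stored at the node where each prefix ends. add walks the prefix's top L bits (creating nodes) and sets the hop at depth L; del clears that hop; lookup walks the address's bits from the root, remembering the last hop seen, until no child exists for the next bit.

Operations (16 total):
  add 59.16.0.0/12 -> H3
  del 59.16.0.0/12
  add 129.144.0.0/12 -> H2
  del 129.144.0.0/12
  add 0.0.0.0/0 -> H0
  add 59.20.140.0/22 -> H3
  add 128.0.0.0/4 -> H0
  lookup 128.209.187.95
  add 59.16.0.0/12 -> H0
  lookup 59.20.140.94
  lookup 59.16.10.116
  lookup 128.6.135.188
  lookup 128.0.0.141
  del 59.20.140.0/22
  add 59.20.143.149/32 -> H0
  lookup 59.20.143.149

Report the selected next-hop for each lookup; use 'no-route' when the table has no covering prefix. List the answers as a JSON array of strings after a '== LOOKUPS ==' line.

Apply in order:
  + 59.16.0.0/12 (H3) depth=12
  del 59.16.0.0/12 (clear depth 12)
  + 129.144.0.0/12 (H2) depth=12
  del 129.144.0.0/12 (clear depth 12)
  + 0.0.0.0/0 (H0) depth=0
  + 59.20.140.0/22 (H3) depth=22
  + 128.0.0.0/4 (H0) depth=4
  lookup 128.209.187.95: bits 1000000 walk d0:H0→d1:-→d2:-→d3:-→d4:H0→d5:-→d6:-→d7:- -> H0
  + 59.16.0.0/12 (H0) depth=12
  lookup 59.20.140.94: bits 0011101100010100100011 walk d0:H0→d1:-→d2:-→d3:-→d4:-→d5:-→d6:-→d7:-→d8:-→d9:-→d10:-→d11:-→d12:H0→d13:-→d14:-→d15:-→d16:-→d17:-→d18:-→d19:-→d20:-→d21:-→d22:H3 -> H3
  lookup 59.16.10.116: bits 0011101100010 walk d0:H0→d1:-→d2:-→d3:-→d4:-→d5:-→d6:-→d7:-→d8:-→d9:-→d10:-→d11:-→d12:H0→d13:- -> H0
  lookup 128.6.135.188: bits 1000000 walk d0:H0→d1:-→d2:-→d3:-→d4:H0→d5:-→d6:-→d7:- -> H0
  lookup 128.0.0.141: bits 1000000 walk d0:H0→d1:-→d2:-→d3:-→d4:H0→d5:-→d6:-→d7:- -> H0
  del 59.20.140.0/22 (clear depth 22)
  + 59.20.143.149/32 (H0) depth=32
  lookup 59.20.143.149: bits 00111011000101001000111110010101 walk d0:H0→d1:-→d2:-→d3:-→d4:-→d5:-→d6:-→d7:-→d8:-→d9:-→d10:-→d11:-→d12:H0→d13:-→d14:-→d15:-→d16:-→d17:-→d18:-→d19:-→d20:-→d21:-→d22:-→d23:-→d24:-→d25:-→d26:-→d27:-→d28:-→d29:-→d30:-→d31:-→d32:H0 -> H0

== LOOKUPS ==
["H0","H3","H0","H0","H0","H0"]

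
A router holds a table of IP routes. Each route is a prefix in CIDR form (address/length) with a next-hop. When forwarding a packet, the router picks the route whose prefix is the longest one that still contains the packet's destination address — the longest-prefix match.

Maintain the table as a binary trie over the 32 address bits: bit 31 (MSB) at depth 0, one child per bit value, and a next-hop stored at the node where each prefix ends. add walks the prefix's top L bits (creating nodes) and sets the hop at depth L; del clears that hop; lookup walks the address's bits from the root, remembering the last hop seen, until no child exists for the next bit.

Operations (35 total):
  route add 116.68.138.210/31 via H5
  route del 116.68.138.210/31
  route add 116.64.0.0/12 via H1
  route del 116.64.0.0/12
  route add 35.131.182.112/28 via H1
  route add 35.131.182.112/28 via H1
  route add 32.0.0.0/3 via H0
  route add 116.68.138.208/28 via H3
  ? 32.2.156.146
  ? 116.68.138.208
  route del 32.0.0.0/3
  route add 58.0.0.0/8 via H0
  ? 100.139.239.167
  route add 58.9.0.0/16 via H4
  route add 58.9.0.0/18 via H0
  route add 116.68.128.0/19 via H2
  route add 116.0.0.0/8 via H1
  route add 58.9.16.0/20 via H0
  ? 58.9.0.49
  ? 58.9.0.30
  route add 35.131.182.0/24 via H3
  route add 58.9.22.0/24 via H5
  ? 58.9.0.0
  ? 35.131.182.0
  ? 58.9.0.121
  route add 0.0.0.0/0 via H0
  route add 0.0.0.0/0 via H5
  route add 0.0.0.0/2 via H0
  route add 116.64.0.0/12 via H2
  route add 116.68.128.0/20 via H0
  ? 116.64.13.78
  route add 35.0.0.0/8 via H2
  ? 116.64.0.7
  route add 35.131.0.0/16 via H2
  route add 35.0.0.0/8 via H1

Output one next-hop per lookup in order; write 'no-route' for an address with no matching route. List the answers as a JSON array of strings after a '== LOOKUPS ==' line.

Apply in order:
  add 116.68.138.210/31 -> H5 at depth 31
  - 116.68.138.210/31 clear@31
  add 116.64.0.0/12 -> H1 at depth 12
  - 116.64.0.0/12 clear@12
  add 35.131.182.112/28 -> H1 at depth 28
  add 35.131.182.112/28 -> H1 at depth 28
  add 32.0.0.0/3 -> H0 at depth 3
  add 116.68.138.208/28 -> H3 at depth 28
  ? 32.2.156.146  path d0:-→d1:-→d2:-→d3:H0→d4:-→d5:-→d6:-  best=H0
  ? 116.68.138.208  path d0:-→d1:-→d2:-→d3:-→d4:-→d5:-→d6:-→d7:-→d8:-→d9:-→d10:-→d11:-→d12:-→d13:-→d14:-→d15:-→d16:-→d17:-→d18:-→d19:-→d20:-→d21:-→d22:-→d23:-→d24:-→d25:-→d26:-→d27:-→d28:H3→d29:-→d30:-  best=H3
  - 32.0.0.0/3 clear@3
  add 58.0.0.0/8 -> H0 at depth 8
  ? 100.139.239.167  path d0:-→d1:-→d2:-→d3:-  best=no-route
  add 58.9.0.0/16 -> H4 at depth 16
  add 58.9.0.0/18 -> H0 at depth 18
  add 116.68.128.0/19 -> H2 at depth 19
  add 116.0.0.0/8 -> H1 at depth 8
  add 58.9.16.0/20 -> H0 at depth 20
  ? 58.9.0.49  path d0:-→d1:-→d2:-→d3:-→d4:-→d5:-→d6:-→d7:-→d8:H0→d9:-→d10:-→d11:-→d12:-→d13:-→d14:-→d15:-→d16:H4→d17:-→d18:H0→d19:-  best=H0
  ? 58.9.0.30  path d0:-→d1:-→d2:-→d3:-→d4:-→d5:-→d6:-→d7:-→d8:H0→d9:-→d10:-→d11:-→d12:-→d13:-→d14:-→d15:-→d16:H4→d17:-→d18:H0→d19:-  best=H0
  add 35.131.182.0/24 -> H3 at depth 24
  add 58.9.22.0/24 -> H5 at depth 24
  ? 58.9.0.0  path d0:-→d1:-→d2:-→d3:-→d4:-→d5:-→d6:-→d7:-→d8:H0→d9:-→d10:-→d11:-→d12:-→d13:-→d14:-→d15:-→d16:H4→d17:-→d18:H0→d19:-  best=H0
  ? 35.131.182.0  path d0:-→d1:-→d2:-→d3:-→d4:-→d5:-→d6:-→d7:-→d8:-→d9:-→d10:-→d11:-→d12:-→d13:-→d14:-→d15:-→d16:-→d17:-→d18:-→d19:-→d20:-→d21:-→d22:-→d23:-→d24:H3→d25:-  best=H3
  ? 58.9.0.121  path d0:-→d1:-→d2:-→d3:-→d4:-→d5:-→d6:-→d7:-→d8:H0→d9:-→d10:-→d11:-→d12:-→d13:-→d14:-→d15:-→d16:H4→d17:-→d18:H0→d19:-  best=H0
  add 0.0.0.0/0 -> H0 at depth 0
  add 0.0.0.0/0 -> H5 at depth 0
  add 0.0.0.0/2 -> H0 at depth 2
  add 116.64.0.0/12 -> H2 at depth 12
  add 116.68.128.0/20 -> H0 at depth 20
  ? 116.64.13.78  path d0:H5→d1:-→d2:-→d3:-→d4:-→d5:-→d6:-→d7:-→d8:H1→d9:-→d10:-→d11:-→d12:H2→d13:-  best=H2
  add 35.0.0.0/8 -> H2 at depth 8
  ? 116.64.0.7  path d0:H5→d1:-→d2:-→d3:-→d4:-→d5:-→d6:-→d7:-→d8:H1→d9:-→d10:-→d11:-→d12:H2→d13:-  best=H2
  add 35.131.0.0/16 -> H2 at depth 16
  add 35.0.0.0/8 -> H1 at depth 8

== LOOKUPS ==
["H0","H3","no-route","H0","H0","H0","H3","H0","H2","H2"]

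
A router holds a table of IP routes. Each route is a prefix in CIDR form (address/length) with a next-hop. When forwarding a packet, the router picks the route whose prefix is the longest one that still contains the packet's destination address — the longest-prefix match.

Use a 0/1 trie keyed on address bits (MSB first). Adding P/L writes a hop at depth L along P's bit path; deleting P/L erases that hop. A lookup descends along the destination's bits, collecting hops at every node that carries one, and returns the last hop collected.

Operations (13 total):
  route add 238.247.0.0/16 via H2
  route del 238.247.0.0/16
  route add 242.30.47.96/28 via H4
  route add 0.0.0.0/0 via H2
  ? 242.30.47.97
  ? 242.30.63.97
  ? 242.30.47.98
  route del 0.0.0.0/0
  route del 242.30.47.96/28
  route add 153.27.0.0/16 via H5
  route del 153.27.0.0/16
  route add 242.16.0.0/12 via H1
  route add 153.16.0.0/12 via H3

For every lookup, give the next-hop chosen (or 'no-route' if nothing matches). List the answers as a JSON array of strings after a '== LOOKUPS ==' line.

Process each operation:
  add 238.247.0.0/16 -> H2 at depth 16
  - 238.247.0.0/16 clear@16
  add 242.30.47.96/28 -> H4 at depth 28
  add 0.0.0.0/0 -> H2 at depth 0
  lookup 242.30.47.97: bits 1111001000011110001011110110 walk d0:H2→d1:-→d2:-→d3:-→d4:-→d5:-→d6:-→d7:-→d8:-→d9:-→d10:-→d11:-→d12:-→d13:-→d14:-→d15:-→d16:-→d17:-→d18:-→d19:-→d20:-→d21:-→d22:-→d23:-→d24:-→d25:-→d26:-→d27:-→d28:H4 -> H4
  lookup 242.30.63.97: bits 1111001000011110001 walk d0:H2→d1:-→d2:-→d3:-→d4:-→d5:-→d6:-→d7:-→d8:-→d9:-→d10:-→d11:-→d12:-→d13:-→d14:-→d15:-→d16:-→d17:-→d18:-→d19:- -> H2
  lookup 242.30.47.98: bits 1111001000011110001011110110 walk d0:H2→d1:-→d2:-→d3:-→d4:-→d5:-→d6:-→d7:-→d8:-→d9:-→d10:-→d11:-→d12:-→d13:-→d14:-→d15:-→d16:-→d17:-→d18:-→d19:-→d20:-→d21:-→d22:-→d23:-→d24:-→d25:-→d26:-→d27:-→d28:H4 -> H4
  - 0.0.0.0/0 clear@0
  - 242.30.47.96/28 clear@28
  add 153.27.0.0/16 -> H5 at depth 16
  - 153.27.0.0/16 clear@16
  add 242.16.0.0/12 -> H1 at depth 12
  add 153.16.0.0/12 -> H3 at depth 12

== LOOKUPS ==
["H4","H2","H4"]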